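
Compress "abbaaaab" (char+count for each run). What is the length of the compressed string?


Input: abbaaaab
Runs:
  'a' x 1 => "a1"
  'b' x 2 => "b2"
  'a' x 4 => "a4"
  'b' x 1 => "b1"
Compressed: "a1b2a4b1"
Compressed length: 8

8


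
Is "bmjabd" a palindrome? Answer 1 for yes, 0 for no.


Input: bmjabd
Reversed: dbajmb
  Compare pos 0 ('b') with pos 5 ('d'): MISMATCH
  Compare pos 1 ('m') with pos 4 ('b'): MISMATCH
  Compare pos 2 ('j') with pos 3 ('a'): MISMATCH
Result: not a palindrome

0


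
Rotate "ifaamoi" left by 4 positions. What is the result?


Input: "ifaamoi", rotate left by 4
First 4 characters: "ifaa"
Remaining characters: "moi"
Concatenate remaining + first: "moi" + "ifaa" = "moiifaa"

moiifaa


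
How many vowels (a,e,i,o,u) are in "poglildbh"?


Input: poglildbh
Checking each character:
  'p' at position 0: consonant
  'o' at position 1: vowel (running total: 1)
  'g' at position 2: consonant
  'l' at position 3: consonant
  'i' at position 4: vowel (running total: 2)
  'l' at position 5: consonant
  'd' at position 6: consonant
  'b' at position 7: consonant
  'h' at position 8: consonant
Total vowels: 2

2


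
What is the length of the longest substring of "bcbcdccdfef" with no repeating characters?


Input: "bcbcdccdfef"
Sliding window (track last position of each char):
  Position 0 ('b'): window [0,0] length 1 -- new best
  Position 1 ('c'): window [0,1] length 2 -- new best
  Position 2 ('b'): repeat (last at 0), move window start to 1
  Position 2 ('b'): window [1,2] length 2
  Position 3 ('c'): repeat (last at 1), move window start to 2
  Position 3 ('c'): window [2,3] length 2
  Position 4 ('d'): window [2,4] length 3 -- new best
  Position 5 ('c'): repeat (last at 3), move window start to 4
  Position 5 ('c'): window [4,5] length 2
  Position 6 ('c'): repeat (last at 5), move window start to 6
  Position 6 ('c'): window [6,6] length 1
  Position 7 ('d'): window [6,7] length 2
  Position 8 ('f'): window [6,8] length 3
  Position 9 ('e'): window [6,9] length 4 -- new best
  Position 10 ('f'): repeat (last at 8), move window start to 9
  Position 10 ('f'): window [9,10] length 2
Longest substring with no repeats: "cdfe" with length 4

4


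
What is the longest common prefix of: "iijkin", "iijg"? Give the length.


Words: iijkin, iijg
  Position 0: all 'i' => match
  Position 1: all 'i' => match
  Position 2: all 'j' => match
  Position 3: ('k', 'g') => mismatch, stop
LCP = "iij" (length 3)

3


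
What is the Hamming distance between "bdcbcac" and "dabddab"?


Comparing "bdcbcac" and "dabddab" position by position:
  Position 0: 'b' vs 'd' => differ
  Position 1: 'd' vs 'a' => differ
  Position 2: 'c' vs 'b' => differ
  Position 3: 'b' vs 'd' => differ
  Position 4: 'c' vs 'd' => differ
  Position 5: 'a' vs 'a' => same
  Position 6: 'c' vs 'b' => differ
Total differences (Hamming distance): 6

6


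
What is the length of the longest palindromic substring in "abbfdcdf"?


Input: "abbfdcdf"
Checking substrings for palindromes:
  [3:8] "fdcdf" (len 5) => palindrome
  [4:7] "dcd" (len 3) => palindrome
  [1:3] "bb" (len 2) => palindrome
Longest palindromic substring: "fdcdf" with length 5

5


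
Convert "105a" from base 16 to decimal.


Input: "105a" in base 16
Positional expansion:
  Digit '1' (value 1) x 16^3 = 4096
  Digit '0' (value 0) x 16^2 = 0
  Digit '5' (value 5) x 16^1 = 80
  Digit 'a' (value 10) x 16^0 = 10
Sum = 4186

4186


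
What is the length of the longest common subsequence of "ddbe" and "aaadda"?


LCS of "ddbe" and "aaadda"
DP table:
           a    a    a    d    d    a
      0    0    0    0    0    0    0
  d   0    0    0    0    1    1    1
  d   0    0    0    0    1    2    2
  b   0    0    0    0    1    2    2
  e   0    0    0    0    1    2    2
LCS length = dp[4][6] = 2

2


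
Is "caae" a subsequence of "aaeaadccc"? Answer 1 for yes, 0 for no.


Check if "caae" is a subsequence of "aaeaadccc"
Greedy scan:
  Position 0 ('a'): no match needed
  Position 1 ('a'): no match needed
  Position 2 ('e'): no match needed
  Position 3 ('a'): no match needed
  Position 4 ('a'): no match needed
  Position 5 ('d'): no match needed
  Position 6 ('c'): matches sub[0] = 'c'
  Position 7 ('c'): no match needed
  Position 8 ('c'): no match needed
Only matched 1/4 characters => not a subsequence

0


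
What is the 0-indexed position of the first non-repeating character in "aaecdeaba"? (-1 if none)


Input: aaecdeaba
Character frequencies:
  'a': 4
  'b': 1
  'c': 1
  'd': 1
  'e': 2
Scanning left to right for freq == 1:
  Position 0 ('a'): freq=4, skip
  Position 1 ('a'): freq=4, skip
  Position 2 ('e'): freq=2, skip
  Position 3 ('c'): unique! => answer = 3

3


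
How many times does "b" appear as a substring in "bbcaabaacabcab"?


Searching for "b" in "bbcaabaacabcab"
Scanning each position:
  Position 0: "b" => MATCH
  Position 1: "b" => MATCH
  Position 2: "c" => no
  Position 3: "a" => no
  Position 4: "a" => no
  Position 5: "b" => MATCH
  Position 6: "a" => no
  Position 7: "a" => no
  Position 8: "c" => no
  Position 9: "a" => no
  Position 10: "b" => MATCH
  Position 11: "c" => no
  Position 12: "a" => no
  Position 13: "b" => MATCH
Total occurrences: 5

5


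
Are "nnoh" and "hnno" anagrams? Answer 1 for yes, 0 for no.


Strings: "nnoh", "hnno"
Sorted first:  hnno
Sorted second: hnno
Sorted forms match => anagrams

1


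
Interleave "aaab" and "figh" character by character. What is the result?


Interleaving "aaab" and "figh":
  Position 0: 'a' from first, 'f' from second => "af"
  Position 1: 'a' from first, 'i' from second => "ai"
  Position 2: 'a' from first, 'g' from second => "ag"
  Position 3: 'b' from first, 'h' from second => "bh"
Result: afaiagbh

afaiagbh


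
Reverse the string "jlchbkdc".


Input: jlchbkdc
Reading characters right to left:
  Position 7: 'c'
  Position 6: 'd'
  Position 5: 'k'
  Position 4: 'b'
  Position 3: 'h'
  Position 2: 'c'
  Position 1: 'l'
  Position 0: 'j'
Reversed: cdkbhclj

cdkbhclj


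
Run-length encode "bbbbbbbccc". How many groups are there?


Input: bbbbbbbccc
Scanning for consecutive runs:
  Group 1: 'b' x 7 (positions 0-6)
  Group 2: 'c' x 3 (positions 7-9)
Total groups: 2

2


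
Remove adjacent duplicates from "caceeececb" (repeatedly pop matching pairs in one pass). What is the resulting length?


Input: caceeececb
Stack-based adjacent duplicate removal:
  Read 'c': push. Stack: c
  Read 'a': push. Stack: ca
  Read 'c': push. Stack: cac
  Read 'e': push. Stack: cace
  Read 'e': matches stack top 'e' => pop. Stack: cac
  Read 'e': push. Stack: cace
  Read 'c': push. Stack: cacec
  Read 'e': push. Stack: cacece
  Read 'c': push. Stack: cacecec
  Read 'b': push. Stack: cacececb
Final stack: "cacececb" (length 8)

8


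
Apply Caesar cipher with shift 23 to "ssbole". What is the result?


Caesar cipher: shift "ssbole" by 23
  's' (pos 18) + 23 = pos 15 = 'p'
  's' (pos 18) + 23 = pos 15 = 'p'
  'b' (pos 1) + 23 = pos 24 = 'y'
  'o' (pos 14) + 23 = pos 11 = 'l'
  'l' (pos 11) + 23 = pos 8 = 'i'
  'e' (pos 4) + 23 = pos 1 = 'b'
Result: ppylib

ppylib


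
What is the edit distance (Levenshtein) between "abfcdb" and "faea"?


Computing edit distance: "abfcdb" -> "faea"
DP table:
           f    a    e    a
      0    1    2    3    4
  a   1    1    1    2    3
  b   2    2    2    2    3
  f   3    2    3    3    3
  c   4    3    3    4    4
  d   5    4    4    4    5
  b   6    5    5    5    5
Edit distance = dp[6][4] = 5

5


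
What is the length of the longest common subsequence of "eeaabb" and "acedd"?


LCS of "eeaabb" and "acedd"
DP table:
           a    c    e    d    d
      0    0    0    0    0    0
  e   0    0    0    1    1    1
  e   0    0    0    1    1    1
  a   0    1    1    1    1    1
  a   0    1    1    1    1    1
  b   0    1    1    1    1    1
  b   0    1    1    1    1    1
LCS length = dp[6][5] = 1

1


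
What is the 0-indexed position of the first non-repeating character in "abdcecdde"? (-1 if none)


Input: abdcecdde
Character frequencies:
  'a': 1
  'b': 1
  'c': 2
  'd': 3
  'e': 2
Scanning left to right for freq == 1:
  Position 0 ('a'): unique! => answer = 0

0


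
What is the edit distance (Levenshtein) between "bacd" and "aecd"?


Computing edit distance: "bacd" -> "aecd"
DP table:
           a    e    c    d
      0    1    2    3    4
  b   1    1    2    3    4
  a   2    1    2    3    4
  c   3    2    2    2    3
  d   4    3    3    3    2
Edit distance = dp[4][4] = 2

2


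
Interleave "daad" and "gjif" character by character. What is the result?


Interleaving "daad" and "gjif":
  Position 0: 'd' from first, 'g' from second => "dg"
  Position 1: 'a' from first, 'j' from second => "aj"
  Position 2: 'a' from first, 'i' from second => "ai"
  Position 3: 'd' from first, 'f' from second => "df"
Result: dgajaidf

dgajaidf


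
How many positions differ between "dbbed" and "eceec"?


Comparing "dbbed" and "eceec" position by position:
  Position 0: 'd' vs 'e' => DIFFER
  Position 1: 'b' vs 'c' => DIFFER
  Position 2: 'b' vs 'e' => DIFFER
  Position 3: 'e' vs 'e' => same
  Position 4: 'd' vs 'c' => DIFFER
Positions that differ: 4

4


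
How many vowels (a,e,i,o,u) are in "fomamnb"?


Input: fomamnb
Checking each character:
  'f' at position 0: consonant
  'o' at position 1: vowel (running total: 1)
  'm' at position 2: consonant
  'a' at position 3: vowel (running total: 2)
  'm' at position 4: consonant
  'n' at position 5: consonant
  'b' at position 6: consonant
Total vowels: 2

2


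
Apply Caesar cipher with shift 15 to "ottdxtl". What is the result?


Caesar cipher: shift "ottdxtl" by 15
  'o' (pos 14) + 15 = pos 3 = 'd'
  't' (pos 19) + 15 = pos 8 = 'i'
  't' (pos 19) + 15 = pos 8 = 'i'
  'd' (pos 3) + 15 = pos 18 = 's'
  'x' (pos 23) + 15 = pos 12 = 'm'
  't' (pos 19) + 15 = pos 8 = 'i'
  'l' (pos 11) + 15 = pos 0 = 'a'
Result: diismia

diismia


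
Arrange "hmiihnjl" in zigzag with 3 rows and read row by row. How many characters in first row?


Zigzag "hmiihnjl" into 3 rows:
Placing characters:
  'h' => row 0
  'm' => row 1
  'i' => row 2
  'i' => row 1
  'h' => row 0
  'n' => row 1
  'j' => row 2
  'l' => row 1
Rows:
  Row 0: "hh"
  Row 1: "minl"
  Row 2: "ij"
First row length: 2

2


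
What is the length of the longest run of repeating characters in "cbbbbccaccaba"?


Input: "cbbbbccaccaba"
Scanning for longest run:
  Position 1 ('b'): new char, reset run to 1
  Position 2 ('b'): continues run of 'b', length=2
  Position 3 ('b'): continues run of 'b', length=3
  Position 4 ('b'): continues run of 'b', length=4
  Position 5 ('c'): new char, reset run to 1
  Position 6 ('c'): continues run of 'c', length=2
  Position 7 ('a'): new char, reset run to 1
  Position 8 ('c'): new char, reset run to 1
  Position 9 ('c'): continues run of 'c', length=2
  Position 10 ('a'): new char, reset run to 1
  Position 11 ('b'): new char, reset run to 1
  Position 12 ('a'): new char, reset run to 1
Longest run: 'b' with length 4

4


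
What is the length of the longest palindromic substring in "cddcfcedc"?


Input: "cddcfcedc"
Checking substrings for palindromes:
  [0:4] "cddc" (len 4) => palindrome
  [3:6] "cfc" (len 3) => palindrome
  [1:3] "dd" (len 2) => palindrome
Longest palindromic substring: "cddc" with length 4

4


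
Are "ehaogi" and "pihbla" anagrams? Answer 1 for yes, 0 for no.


Strings: "ehaogi", "pihbla"
Sorted first:  aeghio
Sorted second: abhilp
Differ at position 1: 'e' vs 'b' => not anagrams

0


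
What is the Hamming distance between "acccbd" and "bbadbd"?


Comparing "acccbd" and "bbadbd" position by position:
  Position 0: 'a' vs 'b' => differ
  Position 1: 'c' vs 'b' => differ
  Position 2: 'c' vs 'a' => differ
  Position 3: 'c' vs 'd' => differ
  Position 4: 'b' vs 'b' => same
  Position 5: 'd' vs 'd' => same
Total differences (Hamming distance): 4

4


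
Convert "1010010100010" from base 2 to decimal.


Input: "1010010100010" in base 2
Positional expansion:
  Digit '1' (value 1) x 2^12 = 4096
  Digit '0' (value 0) x 2^11 = 0
  Digit '1' (value 1) x 2^10 = 1024
  Digit '0' (value 0) x 2^9 = 0
  Digit '0' (value 0) x 2^8 = 0
  Digit '1' (value 1) x 2^7 = 128
  Digit '0' (value 0) x 2^6 = 0
  Digit '1' (value 1) x 2^5 = 32
  Digit '0' (value 0) x 2^4 = 0
  Digit '0' (value 0) x 2^3 = 0
  Digit '0' (value 0) x 2^2 = 0
  Digit '1' (value 1) x 2^1 = 2
  Digit '0' (value 0) x 2^0 = 0
Sum = 5282

5282


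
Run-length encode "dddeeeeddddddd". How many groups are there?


Input: dddeeeeddddddd
Scanning for consecutive runs:
  Group 1: 'd' x 3 (positions 0-2)
  Group 2: 'e' x 4 (positions 3-6)
  Group 3: 'd' x 7 (positions 7-13)
Total groups: 3

3


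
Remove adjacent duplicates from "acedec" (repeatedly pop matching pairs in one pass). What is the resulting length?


Input: acedec
Stack-based adjacent duplicate removal:
  Read 'a': push. Stack: a
  Read 'c': push. Stack: ac
  Read 'e': push. Stack: ace
  Read 'd': push. Stack: aced
  Read 'e': push. Stack: acede
  Read 'c': push. Stack: acedec
Final stack: "acedec" (length 6)

6


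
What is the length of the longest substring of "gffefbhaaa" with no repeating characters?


Input: "gffefbhaaa"
Sliding window (track last position of each char):
  Position 0 ('g'): window [0,0] length 1 -- new best
  Position 1 ('f'): window [0,1] length 2 -- new best
  Position 2 ('f'): repeat (last at 1), move window start to 2
  Position 2 ('f'): window [2,2] length 1
  Position 3 ('e'): window [2,3] length 2
  Position 4 ('f'): repeat (last at 2), move window start to 3
  Position 4 ('f'): window [3,4] length 2
  Position 5 ('b'): window [3,5] length 3 -- new best
  Position 6 ('h'): window [3,6] length 4 -- new best
  Position 7 ('a'): window [3,7] length 5 -- new best
  Position 8 ('a'): repeat (last at 7), move window start to 8
  Position 8 ('a'): window [8,8] length 1
  Position 9 ('a'): repeat (last at 8), move window start to 9
  Position 9 ('a'): window [9,9] length 1
Longest substring with no repeats: "efbha" with length 5

5


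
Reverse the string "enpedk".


Input: enpedk
Reading characters right to left:
  Position 5: 'k'
  Position 4: 'd'
  Position 3: 'e'
  Position 2: 'p'
  Position 1: 'n'
  Position 0: 'e'
Reversed: kdepne

kdepne


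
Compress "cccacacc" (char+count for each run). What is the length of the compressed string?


Input: cccacacc
Runs:
  'c' x 3 => "c3"
  'a' x 1 => "a1"
  'c' x 1 => "c1"
  'a' x 1 => "a1"
  'c' x 2 => "c2"
Compressed: "c3a1c1a1c2"
Compressed length: 10

10


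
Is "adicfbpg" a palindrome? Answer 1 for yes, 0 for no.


Input: adicfbpg
Reversed: gpbfcida
  Compare pos 0 ('a') with pos 7 ('g'): MISMATCH
  Compare pos 1 ('d') with pos 6 ('p'): MISMATCH
  Compare pos 2 ('i') with pos 5 ('b'): MISMATCH
  Compare pos 3 ('c') with pos 4 ('f'): MISMATCH
Result: not a palindrome

0


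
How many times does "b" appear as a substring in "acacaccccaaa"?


Searching for "b" in "acacaccccaaa"
Scanning each position:
  Position 0: "a" => no
  Position 1: "c" => no
  Position 2: "a" => no
  Position 3: "c" => no
  Position 4: "a" => no
  Position 5: "c" => no
  Position 6: "c" => no
  Position 7: "c" => no
  Position 8: "c" => no
  Position 9: "a" => no
  Position 10: "a" => no
  Position 11: "a" => no
Total occurrences: 0

0


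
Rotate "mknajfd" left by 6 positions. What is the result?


Input: "mknajfd", rotate left by 6
First 6 characters: "mknajf"
Remaining characters: "d"
Concatenate remaining + first: "d" + "mknajf" = "dmknajf"

dmknajf


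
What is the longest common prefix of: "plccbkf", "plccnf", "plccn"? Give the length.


Words: plccbkf, plccnf, plccn
  Position 0: all 'p' => match
  Position 1: all 'l' => match
  Position 2: all 'c' => match
  Position 3: all 'c' => match
  Position 4: ('b', 'n', 'n') => mismatch, stop
LCP = "plcc" (length 4)

4


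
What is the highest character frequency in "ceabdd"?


Input: ceabdd
Character counts:
  'a': 1
  'b': 1
  'c': 1
  'd': 2
  'e': 1
Maximum frequency: 2

2


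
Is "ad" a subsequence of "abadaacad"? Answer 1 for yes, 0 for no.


Check if "ad" is a subsequence of "abadaacad"
Greedy scan:
  Position 0 ('a'): matches sub[0] = 'a'
  Position 1 ('b'): no match needed
  Position 2 ('a'): no match needed
  Position 3 ('d'): matches sub[1] = 'd'
  Position 4 ('a'): no match needed
  Position 5 ('a'): no match needed
  Position 6 ('c'): no match needed
  Position 7 ('a'): no match needed
  Position 8 ('d'): no match needed
All 2 characters matched => is a subsequence

1


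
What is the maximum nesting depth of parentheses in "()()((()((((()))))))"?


Input: "()()((()((((()))))))"
Tracking depth:
  Position 0 '(': depth becomes 1
  Position 1 ')': depth becomes 0
  Position 2 '(': depth becomes 1
  Position 3 ')': depth becomes 0
  Position 4 '(': depth becomes 1
  Position 5 '(': depth becomes 2
  Position 6 '(': depth becomes 3
  Position 7 ')': depth becomes 2
  Position 8 '(': depth becomes 3
  Position 9 '(': depth becomes 4
  Position 10 '(': depth becomes 5
  Position 11 '(': depth becomes 6
  Position 12 '(': depth becomes 7
  Position 13 ')': depth becomes 6
  Position 14 ')': depth becomes 5
  Position 15 ')': depth becomes 4
  Position 16 ')': depth becomes 3
  Position 17 ')': depth becomes 2
  Position 18 ')': depth becomes 1
  Position 19 ')': depth becomes 0
Maximum depth reached: 7

7


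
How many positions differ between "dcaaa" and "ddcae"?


Comparing "dcaaa" and "ddcae" position by position:
  Position 0: 'd' vs 'd' => same
  Position 1: 'c' vs 'd' => DIFFER
  Position 2: 'a' vs 'c' => DIFFER
  Position 3: 'a' vs 'a' => same
  Position 4: 'a' vs 'e' => DIFFER
Positions that differ: 3

3


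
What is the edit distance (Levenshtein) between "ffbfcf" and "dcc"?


Computing edit distance: "ffbfcf" -> "dcc"
DP table:
           d    c    c
      0    1    2    3
  f   1    1    2    3
  f   2    2    2    3
  b   3    3    3    3
  f   4    4    4    4
  c   5    5    4    4
  f   6    6    5    5
Edit distance = dp[6][3] = 5

5


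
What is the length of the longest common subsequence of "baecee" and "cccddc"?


LCS of "baecee" and "cccddc"
DP table:
           c    c    c    d    d    c
      0    0    0    0    0    0    0
  b   0    0    0    0    0    0    0
  a   0    0    0    0    0    0    0
  e   0    0    0    0    0    0    0
  c   0    1    1    1    1    1    1
  e   0    1    1    1    1    1    1
  e   0    1    1    1    1    1    1
LCS length = dp[6][6] = 1

1


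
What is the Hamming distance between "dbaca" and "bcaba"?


Comparing "dbaca" and "bcaba" position by position:
  Position 0: 'd' vs 'b' => differ
  Position 1: 'b' vs 'c' => differ
  Position 2: 'a' vs 'a' => same
  Position 3: 'c' vs 'b' => differ
  Position 4: 'a' vs 'a' => same
Total differences (Hamming distance): 3

3


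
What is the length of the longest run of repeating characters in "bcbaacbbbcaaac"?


Input: "bcbaacbbbcaaac"
Scanning for longest run:
  Position 1 ('c'): new char, reset run to 1
  Position 2 ('b'): new char, reset run to 1
  Position 3 ('a'): new char, reset run to 1
  Position 4 ('a'): continues run of 'a', length=2
  Position 5 ('c'): new char, reset run to 1
  Position 6 ('b'): new char, reset run to 1
  Position 7 ('b'): continues run of 'b', length=2
  Position 8 ('b'): continues run of 'b', length=3
  Position 9 ('c'): new char, reset run to 1
  Position 10 ('a'): new char, reset run to 1
  Position 11 ('a'): continues run of 'a', length=2
  Position 12 ('a'): continues run of 'a', length=3
  Position 13 ('c'): new char, reset run to 1
Longest run: 'b' with length 3

3


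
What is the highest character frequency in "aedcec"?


Input: aedcec
Character counts:
  'a': 1
  'c': 2
  'd': 1
  'e': 2
Maximum frequency: 2

2


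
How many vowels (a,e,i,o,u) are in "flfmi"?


Input: flfmi
Checking each character:
  'f' at position 0: consonant
  'l' at position 1: consonant
  'f' at position 2: consonant
  'm' at position 3: consonant
  'i' at position 4: vowel (running total: 1)
Total vowels: 1

1


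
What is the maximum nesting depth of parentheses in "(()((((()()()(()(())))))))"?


Input: "(()((((()()()(()(())))))))"
Tracking depth:
  Position 0 '(': depth becomes 1
  Position 1 '(': depth becomes 2
  Position 2 ')': depth becomes 1
  Position 3 '(': depth becomes 2
  Position 4 '(': depth becomes 3
  Position 5 '(': depth becomes 4
  Position 6 '(': depth becomes 5
  Position 7 '(': depth becomes 6
  Position 8 ')': depth becomes 5
  Position 9 '(': depth becomes 6
  Position 10 ')': depth becomes 5
  Position 11 '(': depth becomes 6
  Position 12 ')': depth becomes 5
  Position 13 '(': depth becomes 6
  Position 14 '(': depth becomes 7
  Position 15 ')': depth becomes 6
  Position 16 '(': depth becomes 7
  Position 17 '(': depth becomes 8
  Position 18 ')': depth becomes 7
  Position 19 ')': depth becomes 6
  Position 20 ')': depth becomes 5
  Position 21 ')': depth becomes 4
  Position 22 ')': depth becomes 3
  Position 23 ')': depth becomes 2
  Position 24 ')': depth becomes 1
  Position 25 ')': depth becomes 0
Maximum depth reached: 8

8


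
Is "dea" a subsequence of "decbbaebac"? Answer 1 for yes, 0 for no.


Check if "dea" is a subsequence of "decbbaebac"
Greedy scan:
  Position 0 ('d'): matches sub[0] = 'd'
  Position 1 ('e'): matches sub[1] = 'e'
  Position 2 ('c'): no match needed
  Position 3 ('b'): no match needed
  Position 4 ('b'): no match needed
  Position 5 ('a'): matches sub[2] = 'a'
  Position 6 ('e'): no match needed
  Position 7 ('b'): no match needed
  Position 8 ('a'): no match needed
  Position 9 ('c'): no match needed
All 3 characters matched => is a subsequence

1


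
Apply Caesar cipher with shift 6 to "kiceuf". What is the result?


Caesar cipher: shift "kiceuf" by 6
  'k' (pos 10) + 6 = pos 16 = 'q'
  'i' (pos 8) + 6 = pos 14 = 'o'
  'c' (pos 2) + 6 = pos 8 = 'i'
  'e' (pos 4) + 6 = pos 10 = 'k'
  'u' (pos 20) + 6 = pos 0 = 'a'
  'f' (pos 5) + 6 = pos 11 = 'l'
Result: qoikal

qoikal


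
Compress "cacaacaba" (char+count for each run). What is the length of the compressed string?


Input: cacaacaba
Runs:
  'c' x 1 => "c1"
  'a' x 1 => "a1"
  'c' x 1 => "c1"
  'a' x 2 => "a2"
  'c' x 1 => "c1"
  'a' x 1 => "a1"
  'b' x 1 => "b1"
  'a' x 1 => "a1"
Compressed: "c1a1c1a2c1a1b1a1"
Compressed length: 16

16


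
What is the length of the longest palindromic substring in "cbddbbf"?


Input: "cbddbbf"
Checking substrings for palindromes:
  [1:5] "bddb" (len 4) => palindrome
  [2:4] "dd" (len 2) => palindrome
  [4:6] "bb" (len 2) => palindrome
Longest palindromic substring: "bddb" with length 4

4


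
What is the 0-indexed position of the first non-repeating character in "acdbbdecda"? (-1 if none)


Input: acdbbdecda
Character frequencies:
  'a': 2
  'b': 2
  'c': 2
  'd': 3
  'e': 1
Scanning left to right for freq == 1:
  Position 0 ('a'): freq=2, skip
  Position 1 ('c'): freq=2, skip
  Position 2 ('d'): freq=3, skip
  Position 3 ('b'): freq=2, skip
  Position 4 ('b'): freq=2, skip
  Position 5 ('d'): freq=3, skip
  Position 6 ('e'): unique! => answer = 6

6


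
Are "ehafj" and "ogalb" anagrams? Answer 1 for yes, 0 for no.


Strings: "ehafj", "ogalb"
Sorted first:  aefhj
Sorted second: abglo
Differ at position 1: 'e' vs 'b' => not anagrams

0


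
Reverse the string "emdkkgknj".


Input: emdkkgknj
Reading characters right to left:
  Position 8: 'j'
  Position 7: 'n'
  Position 6: 'k'
  Position 5: 'g'
  Position 4: 'k'
  Position 3: 'k'
  Position 2: 'd'
  Position 1: 'm'
  Position 0: 'e'
Reversed: jnkgkkdme

jnkgkkdme


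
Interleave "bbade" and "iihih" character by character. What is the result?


Interleaving "bbade" and "iihih":
  Position 0: 'b' from first, 'i' from second => "bi"
  Position 1: 'b' from first, 'i' from second => "bi"
  Position 2: 'a' from first, 'h' from second => "ah"
  Position 3: 'd' from first, 'i' from second => "di"
  Position 4: 'e' from first, 'h' from second => "eh"
Result: bibiahdieh

bibiahdieh


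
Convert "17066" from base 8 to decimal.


Input: "17066" in base 8
Positional expansion:
  Digit '1' (value 1) x 8^4 = 4096
  Digit '7' (value 7) x 8^3 = 3584
  Digit '0' (value 0) x 8^2 = 0
  Digit '6' (value 6) x 8^1 = 48
  Digit '6' (value 6) x 8^0 = 6
Sum = 7734

7734


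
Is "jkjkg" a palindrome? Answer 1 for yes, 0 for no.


Input: jkjkg
Reversed: gkjkj
  Compare pos 0 ('j') with pos 4 ('g'): MISMATCH
  Compare pos 1 ('k') with pos 3 ('k'): match
Result: not a palindrome

0


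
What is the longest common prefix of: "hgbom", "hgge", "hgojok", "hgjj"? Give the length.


Words: hgbom, hgge, hgojok, hgjj
  Position 0: all 'h' => match
  Position 1: all 'g' => match
  Position 2: ('b', 'g', 'o', 'j') => mismatch, stop
LCP = "hg" (length 2)

2


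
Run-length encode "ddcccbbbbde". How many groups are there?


Input: ddcccbbbbde
Scanning for consecutive runs:
  Group 1: 'd' x 2 (positions 0-1)
  Group 2: 'c' x 3 (positions 2-4)
  Group 3: 'b' x 4 (positions 5-8)
  Group 4: 'd' x 1 (positions 9-9)
  Group 5: 'e' x 1 (positions 10-10)
Total groups: 5

5


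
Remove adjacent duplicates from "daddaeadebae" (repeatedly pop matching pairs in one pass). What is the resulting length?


Input: daddaeadebae
Stack-based adjacent duplicate removal:
  Read 'd': push. Stack: d
  Read 'a': push. Stack: da
  Read 'd': push. Stack: dad
  Read 'd': matches stack top 'd' => pop. Stack: da
  Read 'a': matches stack top 'a' => pop. Stack: d
  Read 'e': push. Stack: de
  Read 'a': push. Stack: dea
  Read 'd': push. Stack: dead
  Read 'e': push. Stack: deade
  Read 'b': push. Stack: deadeb
  Read 'a': push. Stack: deadeba
  Read 'e': push. Stack: deadebae
Final stack: "deadebae" (length 8)

8


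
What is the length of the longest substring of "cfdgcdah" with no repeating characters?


Input: "cfdgcdah"
Sliding window (track last position of each char):
  Position 0 ('c'): window [0,0] length 1 -- new best
  Position 1 ('f'): window [0,1] length 2 -- new best
  Position 2 ('d'): window [0,2] length 3 -- new best
  Position 3 ('g'): window [0,3] length 4 -- new best
  Position 4 ('c'): repeat (last at 0), move window start to 1
  Position 4 ('c'): window [1,4] length 4
  Position 5 ('d'): repeat (last at 2), move window start to 3
  Position 5 ('d'): window [3,5] length 3
  Position 6 ('a'): window [3,6] length 4
  Position 7 ('h'): window [3,7] length 5 -- new best
Longest substring with no repeats: "gcdah" with length 5

5


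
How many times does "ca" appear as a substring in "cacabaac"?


Searching for "ca" in "cacabaac"
Scanning each position:
  Position 0: "ca" => MATCH
  Position 1: "ac" => no
  Position 2: "ca" => MATCH
  Position 3: "ab" => no
  Position 4: "ba" => no
  Position 5: "aa" => no
  Position 6: "ac" => no
Total occurrences: 2

2


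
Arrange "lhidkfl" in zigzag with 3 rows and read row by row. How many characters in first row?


Zigzag "lhidkfl" into 3 rows:
Placing characters:
  'l' => row 0
  'h' => row 1
  'i' => row 2
  'd' => row 1
  'k' => row 0
  'f' => row 1
  'l' => row 2
Rows:
  Row 0: "lk"
  Row 1: "hdf"
  Row 2: "il"
First row length: 2

2


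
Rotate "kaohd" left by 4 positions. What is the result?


Input: "kaohd", rotate left by 4
First 4 characters: "kaoh"
Remaining characters: "d"
Concatenate remaining + first: "d" + "kaoh" = "dkaoh"

dkaoh


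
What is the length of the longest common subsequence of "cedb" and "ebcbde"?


LCS of "cedb" and "ebcbde"
DP table:
           e    b    c    b    d    e
      0    0    0    0    0    0    0
  c   0    0    0    1    1    1    1
  e   0    1    1    1    1    1    2
  d   0    1    1    1    1    2    2
  b   0    1    2    2    2    2    2
LCS length = dp[4][6] = 2

2


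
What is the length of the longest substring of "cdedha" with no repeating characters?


Input: "cdedha"
Sliding window (track last position of each char):
  Position 0 ('c'): window [0,0] length 1 -- new best
  Position 1 ('d'): window [0,1] length 2 -- new best
  Position 2 ('e'): window [0,2] length 3 -- new best
  Position 3 ('d'): repeat (last at 1), move window start to 2
  Position 3 ('d'): window [2,3] length 2
  Position 4 ('h'): window [2,4] length 3
  Position 5 ('a'): window [2,5] length 4 -- new best
Longest substring with no repeats: "edha" with length 4

4


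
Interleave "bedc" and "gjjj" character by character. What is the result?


Interleaving "bedc" and "gjjj":
  Position 0: 'b' from first, 'g' from second => "bg"
  Position 1: 'e' from first, 'j' from second => "ej"
  Position 2: 'd' from first, 'j' from second => "dj"
  Position 3: 'c' from first, 'j' from second => "cj"
Result: bgejdjcj

bgejdjcj


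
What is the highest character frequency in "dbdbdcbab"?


Input: dbdbdcbab
Character counts:
  'a': 1
  'b': 4
  'c': 1
  'd': 3
Maximum frequency: 4

4


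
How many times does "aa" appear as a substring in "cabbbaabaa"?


Searching for "aa" in "cabbbaabaa"
Scanning each position:
  Position 0: "ca" => no
  Position 1: "ab" => no
  Position 2: "bb" => no
  Position 3: "bb" => no
  Position 4: "ba" => no
  Position 5: "aa" => MATCH
  Position 6: "ab" => no
  Position 7: "ba" => no
  Position 8: "aa" => MATCH
Total occurrences: 2

2


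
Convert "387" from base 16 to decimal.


Input: "387" in base 16
Positional expansion:
  Digit '3' (value 3) x 16^2 = 768
  Digit '8' (value 8) x 16^1 = 128
  Digit '7' (value 7) x 16^0 = 7
Sum = 903

903


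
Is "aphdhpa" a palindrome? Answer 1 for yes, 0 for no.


Input: aphdhpa
Reversed: aphdhpa
  Compare pos 0 ('a') with pos 6 ('a'): match
  Compare pos 1 ('p') with pos 5 ('p'): match
  Compare pos 2 ('h') with pos 4 ('h'): match
Result: palindrome

1


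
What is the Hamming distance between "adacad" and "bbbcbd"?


Comparing "adacad" and "bbbcbd" position by position:
  Position 0: 'a' vs 'b' => differ
  Position 1: 'd' vs 'b' => differ
  Position 2: 'a' vs 'b' => differ
  Position 3: 'c' vs 'c' => same
  Position 4: 'a' vs 'b' => differ
  Position 5: 'd' vs 'd' => same
Total differences (Hamming distance): 4

4


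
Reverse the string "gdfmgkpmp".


Input: gdfmgkpmp
Reading characters right to left:
  Position 8: 'p'
  Position 7: 'm'
  Position 6: 'p'
  Position 5: 'k'
  Position 4: 'g'
  Position 3: 'm'
  Position 2: 'f'
  Position 1: 'd'
  Position 0: 'g'
Reversed: pmpkgmfdg

pmpkgmfdg


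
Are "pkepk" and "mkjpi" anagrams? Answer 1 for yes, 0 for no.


Strings: "pkepk", "mkjpi"
Sorted first:  ekkpp
Sorted second: ijkmp
Differ at position 0: 'e' vs 'i' => not anagrams

0


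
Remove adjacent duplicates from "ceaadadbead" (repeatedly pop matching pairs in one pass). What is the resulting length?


Input: ceaadadbead
Stack-based adjacent duplicate removal:
  Read 'c': push. Stack: c
  Read 'e': push. Stack: ce
  Read 'a': push. Stack: cea
  Read 'a': matches stack top 'a' => pop. Stack: ce
  Read 'd': push. Stack: ced
  Read 'a': push. Stack: ceda
  Read 'd': push. Stack: cedad
  Read 'b': push. Stack: cedadb
  Read 'e': push. Stack: cedadbe
  Read 'a': push. Stack: cedadbea
  Read 'd': push. Stack: cedadbead
Final stack: "cedadbead" (length 9)

9


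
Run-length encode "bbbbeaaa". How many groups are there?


Input: bbbbeaaa
Scanning for consecutive runs:
  Group 1: 'b' x 4 (positions 0-3)
  Group 2: 'e' x 1 (positions 4-4)
  Group 3: 'a' x 3 (positions 5-7)
Total groups: 3

3


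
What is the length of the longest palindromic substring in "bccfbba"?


Input: "bccfbba"
Checking substrings for palindromes:
  [1:3] "cc" (len 2) => palindrome
  [4:6] "bb" (len 2) => palindrome
Longest palindromic substring: "cc" with length 2

2


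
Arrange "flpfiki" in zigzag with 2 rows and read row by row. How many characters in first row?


Zigzag "flpfiki" into 2 rows:
Placing characters:
  'f' => row 0
  'l' => row 1
  'p' => row 0
  'f' => row 1
  'i' => row 0
  'k' => row 1
  'i' => row 0
Rows:
  Row 0: "fpii"
  Row 1: "lfk"
First row length: 4

4


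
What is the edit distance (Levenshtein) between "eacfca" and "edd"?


Computing edit distance: "eacfca" -> "edd"
DP table:
           e    d    d
      0    1    2    3
  e   1    0    1    2
  a   2    1    1    2
  c   3    2    2    2
  f   4    3    3    3
  c   5    4    4    4
  a   6    5    5    5
Edit distance = dp[6][3] = 5

5


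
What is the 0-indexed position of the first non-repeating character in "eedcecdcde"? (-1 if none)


Input: eedcecdcde
Character frequencies:
  'c': 3
  'd': 3
  'e': 4
Scanning left to right for freq == 1:
  Position 0 ('e'): freq=4, skip
  Position 1 ('e'): freq=4, skip
  Position 2 ('d'): freq=3, skip
  Position 3 ('c'): freq=3, skip
  Position 4 ('e'): freq=4, skip
  Position 5 ('c'): freq=3, skip
  Position 6 ('d'): freq=3, skip
  Position 7 ('c'): freq=3, skip
  Position 8 ('d'): freq=3, skip
  Position 9 ('e'): freq=4, skip
  No unique character found => answer = -1

-1


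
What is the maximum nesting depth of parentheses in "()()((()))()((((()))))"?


Input: "()()((()))()((((()))))"
Tracking depth:
  Position 0 '(': depth becomes 1
  Position 1 ')': depth becomes 0
  Position 2 '(': depth becomes 1
  Position 3 ')': depth becomes 0
  Position 4 '(': depth becomes 1
  Position 5 '(': depth becomes 2
  Position 6 '(': depth becomes 3
  Position 7 ')': depth becomes 2
  Position 8 ')': depth becomes 1
  Position 9 ')': depth becomes 0
  Position 10 '(': depth becomes 1
  Position 11 ')': depth becomes 0
  Position 12 '(': depth becomes 1
  Position 13 '(': depth becomes 2
  Position 14 '(': depth becomes 3
  Position 15 '(': depth becomes 4
  Position 16 '(': depth becomes 5
  Position 17 ')': depth becomes 4
  Position 18 ')': depth becomes 3
  Position 19 ')': depth becomes 2
  Position 20 ')': depth becomes 1
  Position 21 ')': depth becomes 0
Maximum depth reached: 5

5


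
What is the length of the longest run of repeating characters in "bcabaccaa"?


Input: "bcabaccaa"
Scanning for longest run:
  Position 1 ('c'): new char, reset run to 1
  Position 2 ('a'): new char, reset run to 1
  Position 3 ('b'): new char, reset run to 1
  Position 4 ('a'): new char, reset run to 1
  Position 5 ('c'): new char, reset run to 1
  Position 6 ('c'): continues run of 'c', length=2
  Position 7 ('a'): new char, reset run to 1
  Position 8 ('a'): continues run of 'a', length=2
Longest run: 'c' with length 2

2


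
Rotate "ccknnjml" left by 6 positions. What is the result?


Input: "ccknnjml", rotate left by 6
First 6 characters: "ccknnj"
Remaining characters: "ml"
Concatenate remaining + first: "ml" + "ccknnj" = "mlccknnj"

mlccknnj


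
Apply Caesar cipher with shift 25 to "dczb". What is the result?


Caesar cipher: shift "dczb" by 25
  'd' (pos 3) + 25 = pos 2 = 'c'
  'c' (pos 2) + 25 = pos 1 = 'b'
  'z' (pos 25) + 25 = pos 24 = 'y'
  'b' (pos 1) + 25 = pos 0 = 'a'
Result: cbya

cbya


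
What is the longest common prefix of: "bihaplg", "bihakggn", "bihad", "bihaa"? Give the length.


Words: bihaplg, bihakggn, bihad, bihaa
  Position 0: all 'b' => match
  Position 1: all 'i' => match
  Position 2: all 'h' => match
  Position 3: all 'a' => match
  Position 4: ('p', 'k', 'd', 'a') => mismatch, stop
LCP = "biha" (length 4)

4


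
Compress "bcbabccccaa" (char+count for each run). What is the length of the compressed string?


Input: bcbabccccaa
Runs:
  'b' x 1 => "b1"
  'c' x 1 => "c1"
  'b' x 1 => "b1"
  'a' x 1 => "a1"
  'b' x 1 => "b1"
  'c' x 4 => "c4"
  'a' x 2 => "a2"
Compressed: "b1c1b1a1b1c4a2"
Compressed length: 14

14


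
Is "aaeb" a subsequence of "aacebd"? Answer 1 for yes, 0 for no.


Check if "aaeb" is a subsequence of "aacebd"
Greedy scan:
  Position 0 ('a'): matches sub[0] = 'a'
  Position 1 ('a'): matches sub[1] = 'a'
  Position 2 ('c'): no match needed
  Position 3 ('e'): matches sub[2] = 'e'
  Position 4 ('b'): matches sub[3] = 'b'
  Position 5 ('d'): no match needed
All 4 characters matched => is a subsequence

1


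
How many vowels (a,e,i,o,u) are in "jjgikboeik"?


Input: jjgikboeik
Checking each character:
  'j' at position 0: consonant
  'j' at position 1: consonant
  'g' at position 2: consonant
  'i' at position 3: vowel (running total: 1)
  'k' at position 4: consonant
  'b' at position 5: consonant
  'o' at position 6: vowel (running total: 2)
  'e' at position 7: vowel (running total: 3)
  'i' at position 8: vowel (running total: 4)
  'k' at position 9: consonant
Total vowels: 4

4


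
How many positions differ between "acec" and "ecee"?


Comparing "acec" and "ecee" position by position:
  Position 0: 'a' vs 'e' => DIFFER
  Position 1: 'c' vs 'c' => same
  Position 2: 'e' vs 'e' => same
  Position 3: 'c' vs 'e' => DIFFER
Positions that differ: 2

2


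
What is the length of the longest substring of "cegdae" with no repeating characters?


Input: "cegdae"
Sliding window (track last position of each char):
  Position 0 ('c'): window [0,0] length 1 -- new best
  Position 1 ('e'): window [0,1] length 2 -- new best
  Position 2 ('g'): window [0,2] length 3 -- new best
  Position 3 ('d'): window [0,3] length 4 -- new best
  Position 4 ('a'): window [0,4] length 5 -- new best
  Position 5 ('e'): repeat (last at 1), move window start to 2
  Position 5 ('e'): window [2,5] length 4
Longest substring with no repeats: "cegda" with length 5

5


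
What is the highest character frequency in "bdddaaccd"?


Input: bdddaaccd
Character counts:
  'a': 2
  'b': 1
  'c': 2
  'd': 4
Maximum frequency: 4

4


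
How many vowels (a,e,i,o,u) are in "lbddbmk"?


Input: lbddbmk
Checking each character:
  'l' at position 0: consonant
  'b' at position 1: consonant
  'd' at position 2: consonant
  'd' at position 3: consonant
  'b' at position 4: consonant
  'm' at position 5: consonant
  'k' at position 6: consonant
Total vowels: 0

0


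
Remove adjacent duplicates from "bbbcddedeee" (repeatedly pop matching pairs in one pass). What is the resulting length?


Input: bbbcddedeee
Stack-based adjacent duplicate removal:
  Read 'b': push. Stack: b
  Read 'b': matches stack top 'b' => pop. Stack: (empty)
  Read 'b': push. Stack: b
  Read 'c': push. Stack: bc
  Read 'd': push. Stack: bcd
  Read 'd': matches stack top 'd' => pop. Stack: bc
  Read 'e': push. Stack: bce
  Read 'd': push. Stack: bced
  Read 'e': push. Stack: bcede
  Read 'e': matches stack top 'e' => pop. Stack: bced
  Read 'e': push. Stack: bcede
Final stack: "bcede" (length 5)

5


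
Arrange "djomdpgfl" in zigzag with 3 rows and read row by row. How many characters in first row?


Zigzag "djomdpgfl" into 3 rows:
Placing characters:
  'd' => row 0
  'j' => row 1
  'o' => row 2
  'm' => row 1
  'd' => row 0
  'p' => row 1
  'g' => row 2
  'f' => row 1
  'l' => row 0
Rows:
  Row 0: "ddl"
  Row 1: "jmpf"
  Row 2: "og"
First row length: 3

3


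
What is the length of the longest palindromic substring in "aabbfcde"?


Input: "aabbfcde"
Checking substrings for palindromes:
  [0:2] "aa" (len 2) => palindrome
  [2:4] "bb" (len 2) => palindrome
Longest palindromic substring: "aa" with length 2

2


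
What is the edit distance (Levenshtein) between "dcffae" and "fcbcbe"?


Computing edit distance: "dcffae" -> "fcbcbe"
DP table:
           f    c    b    c    b    e
      0    1    2    3    4    5    6
  d   1    1    2    3    4    5    6
  c   2    2    1    2    3    4    5
  f   3    2    2    2    3    4    5
  f   4    3    3    3    3    4    5
  a   5    4    4    4    4    4    5
  e   6    5    5    5    5    5    4
Edit distance = dp[6][6] = 4

4


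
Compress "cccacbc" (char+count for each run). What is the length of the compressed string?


Input: cccacbc
Runs:
  'c' x 3 => "c3"
  'a' x 1 => "a1"
  'c' x 1 => "c1"
  'b' x 1 => "b1"
  'c' x 1 => "c1"
Compressed: "c3a1c1b1c1"
Compressed length: 10

10


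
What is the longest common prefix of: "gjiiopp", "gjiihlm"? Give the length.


Words: gjiiopp, gjiihlm
  Position 0: all 'g' => match
  Position 1: all 'j' => match
  Position 2: all 'i' => match
  Position 3: all 'i' => match
  Position 4: ('o', 'h') => mismatch, stop
LCP = "gjii" (length 4)

4
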